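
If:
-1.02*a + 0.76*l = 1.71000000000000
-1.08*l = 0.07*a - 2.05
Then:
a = -0.25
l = 1.91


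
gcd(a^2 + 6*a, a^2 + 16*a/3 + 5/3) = 1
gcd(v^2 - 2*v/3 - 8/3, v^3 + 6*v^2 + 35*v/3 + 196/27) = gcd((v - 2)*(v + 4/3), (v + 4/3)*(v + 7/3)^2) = v + 4/3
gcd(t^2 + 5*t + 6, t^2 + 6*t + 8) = t + 2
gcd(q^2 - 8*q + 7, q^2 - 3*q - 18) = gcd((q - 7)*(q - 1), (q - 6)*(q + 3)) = 1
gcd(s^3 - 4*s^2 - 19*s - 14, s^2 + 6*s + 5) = s + 1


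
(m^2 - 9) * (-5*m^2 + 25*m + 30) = -5*m^4 + 25*m^3 + 75*m^2 - 225*m - 270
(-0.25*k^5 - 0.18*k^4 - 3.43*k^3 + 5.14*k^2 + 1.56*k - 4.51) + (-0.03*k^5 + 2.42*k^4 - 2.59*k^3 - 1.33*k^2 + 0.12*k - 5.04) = -0.28*k^5 + 2.24*k^4 - 6.02*k^3 + 3.81*k^2 + 1.68*k - 9.55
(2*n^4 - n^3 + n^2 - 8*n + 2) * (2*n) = 4*n^5 - 2*n^4 + 2*n^3 - 16*n^2 + 4*n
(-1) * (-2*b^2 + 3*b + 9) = 2*b^2 - 3*b - 9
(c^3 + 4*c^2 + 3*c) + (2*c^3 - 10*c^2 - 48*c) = 3*c^3 - 6*c^2 - 45*c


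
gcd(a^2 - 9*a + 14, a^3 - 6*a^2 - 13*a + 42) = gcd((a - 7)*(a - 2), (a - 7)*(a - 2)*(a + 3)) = a^2 - 9*a + 14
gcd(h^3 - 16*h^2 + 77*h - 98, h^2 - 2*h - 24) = 1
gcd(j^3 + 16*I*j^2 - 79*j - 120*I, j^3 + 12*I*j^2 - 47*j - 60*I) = j^2 + 8*I*j - 15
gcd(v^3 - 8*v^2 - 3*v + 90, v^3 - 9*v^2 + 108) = v^2 - 3*v - 18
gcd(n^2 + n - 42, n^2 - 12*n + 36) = n - 6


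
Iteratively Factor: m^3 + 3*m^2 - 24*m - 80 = (m + 4)*(m^2 - m - 20) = (m - 5)*(m + 4)*(m + 4)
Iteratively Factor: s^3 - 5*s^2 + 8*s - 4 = (s - 2)*(s^2 - 3*s + 2) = (s - 2)*(s - 1)*(s - 2)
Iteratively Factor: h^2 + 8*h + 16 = (h + 4)*(h + 4)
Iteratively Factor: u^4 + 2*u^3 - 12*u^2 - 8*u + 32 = (u - 2)*(u^3 + 4*u^2 - 4*u - 16) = (u - 2)*(u + 4)*(u^2 - 4) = (u - 2)^2*(u + 4)*(u + 2)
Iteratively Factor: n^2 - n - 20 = (n - 5)*(n + 4)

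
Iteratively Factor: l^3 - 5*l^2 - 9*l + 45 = (l - 3)*(l^2 - 2*l - 15) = (l - 5)*(l - 3)*(l + 3)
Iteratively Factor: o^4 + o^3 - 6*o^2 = (o)*(o^3 + o^2 - 6*o) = o*(o - 2)*(o^2 + 3*o) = o*(o - 2)*(o + 3)*(o)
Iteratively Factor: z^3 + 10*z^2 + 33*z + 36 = (z + 4)*(z^2 + 6*z + 9) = (z + 3)*(z + 4)*(z + 3)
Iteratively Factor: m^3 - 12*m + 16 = (m + 4)*(m^2 - 4*m + 4) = (m - 2)*(m + 4)*(m - 2)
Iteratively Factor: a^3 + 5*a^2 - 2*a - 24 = (a - 2)*(a^2 + 7*a + 12) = (a - 2)*(a + 4)*(a + 3)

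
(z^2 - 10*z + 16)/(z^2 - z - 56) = (z - 2)/(z + 7)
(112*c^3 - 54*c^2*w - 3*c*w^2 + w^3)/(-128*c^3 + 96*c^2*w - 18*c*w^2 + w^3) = (7*c + w)/(-8*c + w)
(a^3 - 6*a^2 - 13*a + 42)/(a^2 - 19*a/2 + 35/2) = 2*(a^2 + a - 6)/(2*a - 5)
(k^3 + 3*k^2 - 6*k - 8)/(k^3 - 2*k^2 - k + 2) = (k + 4)/(k - 1)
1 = 1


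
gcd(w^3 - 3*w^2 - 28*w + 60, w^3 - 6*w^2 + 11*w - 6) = w - 2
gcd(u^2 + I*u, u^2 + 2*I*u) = u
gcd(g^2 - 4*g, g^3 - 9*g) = g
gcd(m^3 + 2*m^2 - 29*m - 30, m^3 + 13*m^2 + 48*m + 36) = m^2 + 7*m + 6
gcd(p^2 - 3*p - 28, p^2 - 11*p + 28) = p - 7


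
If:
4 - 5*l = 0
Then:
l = 4/5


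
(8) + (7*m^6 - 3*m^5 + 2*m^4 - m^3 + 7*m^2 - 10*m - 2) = 7*m^6 - 3*m^5 + 2*m^4 - m^3 + 7*m^2 - 10*m + 6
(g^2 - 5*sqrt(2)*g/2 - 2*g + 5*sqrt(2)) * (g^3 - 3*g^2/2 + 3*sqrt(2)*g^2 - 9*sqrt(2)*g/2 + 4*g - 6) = g^5 - 7*g^4/2 + sqrt(2)*g^4/2 - 8*g^3 - 7*sqrt(2)*g^3/4 - 17*sqrt(2)*g^2/2 + 77*g^2/2 - 33*g + 35*sqrt(2)*g - 30*sqrt(2)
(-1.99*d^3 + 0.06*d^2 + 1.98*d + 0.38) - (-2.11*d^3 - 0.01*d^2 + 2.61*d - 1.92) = 0.12*d^3 + 0.07*d^2 - 0.63*d + 2.3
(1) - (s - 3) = 4 - s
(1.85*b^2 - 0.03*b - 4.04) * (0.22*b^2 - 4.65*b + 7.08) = 0.407*b^4 - 8.6091*b^3 + 12.3487*b^2 + 18.5736*b - 28.6032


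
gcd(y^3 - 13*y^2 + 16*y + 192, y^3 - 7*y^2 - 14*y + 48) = y^2 - 5*y - 24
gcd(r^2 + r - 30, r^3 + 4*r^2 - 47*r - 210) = r + 6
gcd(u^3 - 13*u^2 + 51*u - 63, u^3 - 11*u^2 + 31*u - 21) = u^2 - 10*u + 21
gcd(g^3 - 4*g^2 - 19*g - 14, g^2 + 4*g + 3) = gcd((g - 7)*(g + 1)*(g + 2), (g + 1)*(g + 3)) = g + 1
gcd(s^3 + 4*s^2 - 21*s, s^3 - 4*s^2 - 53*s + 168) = s^2 + 4*s - 21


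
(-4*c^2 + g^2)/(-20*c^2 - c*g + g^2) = (4*c^2 - g^2)/(20*c^2 + c*g - g^2)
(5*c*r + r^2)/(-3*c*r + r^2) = (5*c + r)/(-3*c + r)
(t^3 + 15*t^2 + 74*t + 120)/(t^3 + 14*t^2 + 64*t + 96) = (t + 5)/(t + 4)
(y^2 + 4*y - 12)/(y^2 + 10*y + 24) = (y - 2)/(y + 4)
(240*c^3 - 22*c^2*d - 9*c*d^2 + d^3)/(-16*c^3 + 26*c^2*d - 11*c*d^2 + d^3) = (-30*c^2 - c*d + d^2)/(2*c^2 - 3*c*d + d^2)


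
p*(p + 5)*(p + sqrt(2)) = p^3 + sqrt(2)*p^2 + 5*p^2 + 5*sqrt(2)*p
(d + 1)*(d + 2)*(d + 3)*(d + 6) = d^4 + 12*d^3 + 47*d^2 + 72*d + 36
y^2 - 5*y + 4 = (y - 4)*(y - 1)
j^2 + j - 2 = (j - 1)*(j + 2)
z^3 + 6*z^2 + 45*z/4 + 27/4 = (z + 3/2)^2*(z + 3)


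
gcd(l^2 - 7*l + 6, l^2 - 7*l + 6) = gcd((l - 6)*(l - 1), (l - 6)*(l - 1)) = l^2 - 7*l + 6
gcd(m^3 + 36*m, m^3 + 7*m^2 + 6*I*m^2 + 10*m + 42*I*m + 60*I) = m + 6*I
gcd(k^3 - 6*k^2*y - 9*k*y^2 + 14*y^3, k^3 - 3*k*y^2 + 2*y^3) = -k^2 - k*y + 2*y^2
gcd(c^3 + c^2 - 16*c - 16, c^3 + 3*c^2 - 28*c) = c - 4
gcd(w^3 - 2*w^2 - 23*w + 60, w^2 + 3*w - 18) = w - 3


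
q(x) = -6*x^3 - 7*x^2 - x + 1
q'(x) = -18*x^2 - 14*x - 1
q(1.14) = -18.13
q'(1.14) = -40.35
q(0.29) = -0.03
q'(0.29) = -6.57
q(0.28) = 0.04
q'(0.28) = -6.33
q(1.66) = -47.39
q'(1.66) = -73.84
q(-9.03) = 3857.13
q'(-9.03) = -1342.32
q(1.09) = -16.18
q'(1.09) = -37.65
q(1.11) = -16.94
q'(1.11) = -38.72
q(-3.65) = 203.16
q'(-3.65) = -189.70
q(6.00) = -1553.00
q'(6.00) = -733.00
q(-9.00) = 3817.00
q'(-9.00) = -1333.00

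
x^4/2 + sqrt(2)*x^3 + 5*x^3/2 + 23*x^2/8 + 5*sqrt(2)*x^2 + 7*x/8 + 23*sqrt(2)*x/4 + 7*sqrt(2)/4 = (x/2 + 1/2)*(x + 1/2)*(x + 7/2)*(x + 2*sqrt(2))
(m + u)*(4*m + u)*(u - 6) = 4*m^2*u - 24*m^2 + 5*m*u^2 - 30*m*u + u^3 - 6*u^2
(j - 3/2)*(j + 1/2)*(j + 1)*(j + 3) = j^4 + 3*j^3 - 7*j^2/4 - 6*j - 9/4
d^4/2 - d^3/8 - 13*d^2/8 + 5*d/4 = d*(d/2 + 1)*(d - 5/4)*(d - 1)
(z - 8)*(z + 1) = z^2 - 7*z - 8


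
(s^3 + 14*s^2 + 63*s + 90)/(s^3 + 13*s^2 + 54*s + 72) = (s + 5)/(s + 4)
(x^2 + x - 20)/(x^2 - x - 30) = (x - 4)/(x - 6)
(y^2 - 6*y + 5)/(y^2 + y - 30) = (y - 1)/(y + 6)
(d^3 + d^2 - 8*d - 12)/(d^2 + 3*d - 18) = (d^2 + 4*d + 4)/(d + 6)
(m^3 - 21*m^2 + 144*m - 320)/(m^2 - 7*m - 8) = (m^2 - 13*m + 40)/(m + 1)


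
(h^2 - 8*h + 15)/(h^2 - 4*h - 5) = (h - 3)/(h + 1)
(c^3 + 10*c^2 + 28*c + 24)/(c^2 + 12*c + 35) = (c^3 + 10*c^2 + 28*c + 24)/(c^2 + 12*c + 35)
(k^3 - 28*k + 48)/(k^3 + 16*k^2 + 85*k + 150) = (k^2 - 6*k + 8)/(k^2 + 10*k + 25)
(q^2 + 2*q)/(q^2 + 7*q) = (q + 2)/(q + 7)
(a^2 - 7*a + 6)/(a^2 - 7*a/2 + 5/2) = 2*(a - 6)/(2*a - 5)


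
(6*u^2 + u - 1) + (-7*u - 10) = 6*u^2 - 6*u - 11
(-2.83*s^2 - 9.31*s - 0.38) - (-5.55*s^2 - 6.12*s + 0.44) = 2.72*s^2 - 3.19*s - 0.82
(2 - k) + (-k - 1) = 1 - 2*k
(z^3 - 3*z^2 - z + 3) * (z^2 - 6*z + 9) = z^5 - 9*z^4 + 26*z^3 - 18*z^2 - 27*z + 27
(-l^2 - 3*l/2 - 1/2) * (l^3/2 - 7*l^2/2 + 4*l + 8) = -l^5/2 + 11*l^4/4 + l^3 - 49*l^2/4 - 14*l - 4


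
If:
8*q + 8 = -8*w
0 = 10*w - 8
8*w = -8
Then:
No Solution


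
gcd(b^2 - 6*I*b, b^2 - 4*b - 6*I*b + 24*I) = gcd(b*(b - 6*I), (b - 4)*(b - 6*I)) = b - 6*I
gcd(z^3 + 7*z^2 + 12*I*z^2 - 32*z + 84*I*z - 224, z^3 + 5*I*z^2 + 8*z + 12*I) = 1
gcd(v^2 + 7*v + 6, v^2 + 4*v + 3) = v + 1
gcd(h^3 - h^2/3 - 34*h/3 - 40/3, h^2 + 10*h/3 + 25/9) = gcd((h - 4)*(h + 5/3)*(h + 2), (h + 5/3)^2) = h + 5/3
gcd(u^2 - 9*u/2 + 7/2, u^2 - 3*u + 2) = u - 1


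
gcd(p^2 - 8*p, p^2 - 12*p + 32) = p - 8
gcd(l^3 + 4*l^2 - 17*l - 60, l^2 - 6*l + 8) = l - 4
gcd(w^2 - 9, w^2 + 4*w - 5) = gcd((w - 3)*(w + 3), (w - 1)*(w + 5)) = 1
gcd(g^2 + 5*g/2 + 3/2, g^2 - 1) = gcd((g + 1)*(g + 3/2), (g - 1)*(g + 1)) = g + 1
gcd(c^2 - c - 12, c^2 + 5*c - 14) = 1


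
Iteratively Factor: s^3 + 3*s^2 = (s + 3)*(s^2) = s*(s + 3)*(s)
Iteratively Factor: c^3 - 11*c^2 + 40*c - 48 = (c - 4)*(c^2 - 7*c + 12) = (c - 4)*(c - 3)*(c - 4)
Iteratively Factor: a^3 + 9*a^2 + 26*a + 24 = (a + 3)*(a^2 + 6*a + 8) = (a + 2)*(a + 3)*(a + 4)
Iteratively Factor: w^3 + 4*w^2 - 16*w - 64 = (w - 4)*(w^2 + 8*w + 16) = (w - 4)*(w + 4)*(w + 4)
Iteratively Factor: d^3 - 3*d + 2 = (d - 1)*(d^2 + d - 2) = (d - 1)^2*(d + 2)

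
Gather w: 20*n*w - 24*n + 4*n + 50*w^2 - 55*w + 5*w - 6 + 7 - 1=-20*n + 50*w^2 + w*(20*n - 50)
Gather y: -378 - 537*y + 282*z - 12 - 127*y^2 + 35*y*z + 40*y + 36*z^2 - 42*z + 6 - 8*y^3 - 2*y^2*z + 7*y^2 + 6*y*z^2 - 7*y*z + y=-8*y^3 + y^2*(-2*z - 120) + y*(6*z^2 + 28*z - 496) + 36*z^2 + 240*z - 384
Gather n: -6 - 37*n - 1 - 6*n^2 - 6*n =-6*n^2 - 43*n - 7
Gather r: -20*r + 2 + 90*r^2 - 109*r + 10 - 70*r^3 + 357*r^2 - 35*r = -70*r^3 + 447*r^2 - 164*r + 12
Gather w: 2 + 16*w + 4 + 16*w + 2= 32*w + 8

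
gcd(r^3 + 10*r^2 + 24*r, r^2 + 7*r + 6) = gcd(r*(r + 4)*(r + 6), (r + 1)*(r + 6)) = r + 6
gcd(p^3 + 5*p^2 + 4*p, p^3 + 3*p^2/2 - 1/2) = p + 1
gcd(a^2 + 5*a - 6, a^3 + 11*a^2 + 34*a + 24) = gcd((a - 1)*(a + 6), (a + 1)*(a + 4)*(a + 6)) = a + 6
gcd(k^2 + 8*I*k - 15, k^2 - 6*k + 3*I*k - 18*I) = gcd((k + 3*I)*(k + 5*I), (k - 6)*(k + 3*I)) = k + 3*I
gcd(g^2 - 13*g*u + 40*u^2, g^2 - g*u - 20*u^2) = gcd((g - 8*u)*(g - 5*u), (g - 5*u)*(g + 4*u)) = -g + 5*u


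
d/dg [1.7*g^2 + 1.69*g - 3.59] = 3.4*g + 1.69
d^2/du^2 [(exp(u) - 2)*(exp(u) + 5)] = (4*exp(u) + 3)*exp(u)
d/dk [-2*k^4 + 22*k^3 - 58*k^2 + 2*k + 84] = -8*k^3 + 66*k^2 - 116*k + 2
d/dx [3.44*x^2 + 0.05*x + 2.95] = 6.88*x + 0.05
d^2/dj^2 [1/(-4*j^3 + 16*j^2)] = ((j - 4)*(3*j - 4) - (3*j - 8)^2)/(2*j^4*(j - 4)^3)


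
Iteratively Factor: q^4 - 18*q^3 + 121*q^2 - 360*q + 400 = (q - 5)*(q^3 - 13*q^2 + 56*q - 80) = (q - 5)*(q - 4)*(q^2 - 9*q + 20) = (q - 5)^2*(q - 4)*(q - 4)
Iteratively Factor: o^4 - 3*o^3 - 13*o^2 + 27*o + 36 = (o + 1)*(o^3 - 4*o^2 - 9*o + 36) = (o - 3)*(o + 1)*(o^2 - o - 12) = (o - 4)*(o - 3)*(o + 1)*(o + 3)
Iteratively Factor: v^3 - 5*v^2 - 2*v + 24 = (v - 3)*(v^2 - 2*v - 8) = (v - 3)*(v + 2)*(v - 4)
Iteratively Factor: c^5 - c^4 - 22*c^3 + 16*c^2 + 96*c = (c - 4)*(c^4 + 3*c^3 - 10*c^2 - 24*c) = (c - 4)*(c - 3)*(c^3 + 6*c^2 + 8*c) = (c - 4)*(c - 3)*(c + 4)*(c^2 + 2*c) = (c - 4)*(c - 3)*(c + 2)*(c + 4)*(c)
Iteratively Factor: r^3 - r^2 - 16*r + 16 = (r + 4)*(r^2 - 5*r + 4) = (r - 4)*(r + 4)*(r - 1)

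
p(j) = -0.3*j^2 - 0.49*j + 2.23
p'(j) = -0.6*j - 0.49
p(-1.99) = 2.02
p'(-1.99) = 0.70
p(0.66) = 1.78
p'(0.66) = -0.89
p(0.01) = 2.23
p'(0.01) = -0.50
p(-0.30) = 2.35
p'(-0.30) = -0.31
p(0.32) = 2.04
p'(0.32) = -0.68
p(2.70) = -1.28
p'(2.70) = -2.11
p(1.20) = 1.21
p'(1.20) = -1.21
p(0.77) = 1.67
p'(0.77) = -0.95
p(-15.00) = -57.92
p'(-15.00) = 8.51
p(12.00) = -46.85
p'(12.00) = -7.69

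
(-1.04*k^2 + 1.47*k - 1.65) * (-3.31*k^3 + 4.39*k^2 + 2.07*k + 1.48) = 3.4424*k^5 - 9.4313*k^4 + 9.762*k^3 - 5.7398*k^2 - 1.2399*k - 2.442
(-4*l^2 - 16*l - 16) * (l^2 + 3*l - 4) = -4*l^4 - 28*l^3 - 48*l^2 + 16*l + 64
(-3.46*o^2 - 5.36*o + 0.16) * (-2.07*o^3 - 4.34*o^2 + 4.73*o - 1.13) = 7.1622*o^5 + 26.1116*o^4 + 6.5654*o^3 - 22.1374*o^2 + 6.8136*o - 0.1808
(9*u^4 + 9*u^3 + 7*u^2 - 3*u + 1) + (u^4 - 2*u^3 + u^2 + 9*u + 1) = 10*u^4 + 7*u^3 + 8*u^2 + 6*u + 2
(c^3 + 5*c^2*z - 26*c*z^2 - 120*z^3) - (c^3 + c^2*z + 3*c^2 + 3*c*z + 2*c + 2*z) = 4*c^2*z - 3*c^2 - 26*c*z^2 - 3*c*z - 2*c - 120*z^3 - 2*z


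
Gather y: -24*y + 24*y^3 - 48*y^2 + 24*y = 24*y^3 - 48*y^2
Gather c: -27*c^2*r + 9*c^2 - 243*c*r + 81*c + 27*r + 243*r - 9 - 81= c^2*(9 - 27*r) + c*(81 - 243*r) + 270*r - 90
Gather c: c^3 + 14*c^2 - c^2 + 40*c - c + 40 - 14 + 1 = c^3 + 13*c^2 + 39*c + 27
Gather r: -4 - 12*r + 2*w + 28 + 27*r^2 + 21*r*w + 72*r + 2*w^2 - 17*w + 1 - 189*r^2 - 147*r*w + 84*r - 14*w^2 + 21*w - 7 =-162*r^2 + r*(144 - 126*w) - 12*w^2 + 6*w + 18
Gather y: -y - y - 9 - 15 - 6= -2*y - 30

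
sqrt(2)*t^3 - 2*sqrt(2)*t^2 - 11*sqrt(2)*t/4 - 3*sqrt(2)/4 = (t - 3)*(t + 1/2)*(sqrt(2)*t + sqrt(2)/2)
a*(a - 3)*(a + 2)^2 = a^4 + a^3 - 8*a^2 - 12*a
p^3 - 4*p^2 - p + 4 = (p - 4)*(p - 1)*(p + 1)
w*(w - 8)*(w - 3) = w^3 - 11*w^2 + 24*w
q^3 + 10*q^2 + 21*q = q*(q + 3)*(q + 7)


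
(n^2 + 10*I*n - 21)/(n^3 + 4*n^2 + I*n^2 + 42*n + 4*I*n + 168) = (n + 3*I)/(n^2 + n*(4 - 6*I) - 24*I)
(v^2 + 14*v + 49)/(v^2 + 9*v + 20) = (v^2 + 14*v + 49)/(v^2 + 9*v + 20)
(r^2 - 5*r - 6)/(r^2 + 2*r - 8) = (r^2 - 5*r - 6)/(r^2 + 2*r - 8)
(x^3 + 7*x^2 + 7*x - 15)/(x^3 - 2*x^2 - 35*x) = (x^2 + 2*x - 3)/(x*(x - 7))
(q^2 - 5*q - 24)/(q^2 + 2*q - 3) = (q - 8)/(q - 1)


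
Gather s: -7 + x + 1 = x - 6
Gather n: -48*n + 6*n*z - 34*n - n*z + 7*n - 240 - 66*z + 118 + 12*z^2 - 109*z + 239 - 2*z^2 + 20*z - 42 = n*(5*z - 75) + 10*z^2 - 155*z + 75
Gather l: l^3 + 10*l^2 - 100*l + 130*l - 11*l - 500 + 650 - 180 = l^3 + 10*l^2 + 19*l - 30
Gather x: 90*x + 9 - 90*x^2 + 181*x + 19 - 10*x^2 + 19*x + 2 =-100*x^2 + 290*x + 30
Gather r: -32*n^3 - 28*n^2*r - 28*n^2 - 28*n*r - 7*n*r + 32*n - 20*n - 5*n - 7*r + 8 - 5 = -32*n^3 - 28*n^2 + 7*n + r*(-28*n^2 - 35*n - 7) + 3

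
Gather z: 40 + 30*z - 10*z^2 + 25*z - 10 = -10*z^2 + 55*z + 30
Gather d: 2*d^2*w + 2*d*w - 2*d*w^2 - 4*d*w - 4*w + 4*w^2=2*d^2*w + d*(-2*w^2 - 2*w) + 4*w^2 - 4*w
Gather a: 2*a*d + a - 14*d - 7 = a*(2*d + 1) - 14*d - 7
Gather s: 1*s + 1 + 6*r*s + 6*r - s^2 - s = 6*r*s + 6*r - s^2 + 1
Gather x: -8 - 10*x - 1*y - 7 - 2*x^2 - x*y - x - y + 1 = -2*x^2 + x*(-y - 11) - 2*y - 14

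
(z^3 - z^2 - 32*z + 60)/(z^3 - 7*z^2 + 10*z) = (z + 6)/z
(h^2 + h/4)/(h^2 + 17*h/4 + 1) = h/(h + 4)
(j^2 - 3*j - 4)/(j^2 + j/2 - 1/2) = 2*(j - 4)/(2*j - 1)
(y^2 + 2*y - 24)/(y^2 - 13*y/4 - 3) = 4*(y + 6)/(4*y + 3)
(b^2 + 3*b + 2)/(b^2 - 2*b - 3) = (b + 2)/(b - 3)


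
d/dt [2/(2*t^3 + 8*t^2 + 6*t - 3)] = 4*(-3*t^2 - 8*t - 3)/(2*t^3 + 8*t^2 + 6*t - 3)^2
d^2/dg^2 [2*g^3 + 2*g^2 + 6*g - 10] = 12*g + 4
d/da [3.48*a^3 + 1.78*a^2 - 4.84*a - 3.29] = 10.44*a^2 + 3.56*a - 4.84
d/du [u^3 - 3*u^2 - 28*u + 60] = 3*u^2 - 6*u - 28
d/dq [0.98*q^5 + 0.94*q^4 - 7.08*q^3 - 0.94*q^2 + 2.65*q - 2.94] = 4.9*q^4 + 3.76*q^3 - 21.24*q^2 - 1.88*q + 2.65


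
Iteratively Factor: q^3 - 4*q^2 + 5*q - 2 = (q - 1)*(q^2 - 3*q + 2) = (q - 2)*(q - 1)*(q - 1)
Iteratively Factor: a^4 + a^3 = (a)*(a^3 + a^2) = a^2*(a^2 + a) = a^3*(a + 1)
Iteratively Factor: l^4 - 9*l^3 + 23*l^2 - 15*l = (l - 3)*(l^3 - 6*l^2 + 5*l) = (l - 3)*(l - 1)*(l^2 - 5*l) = (l - 5)*(l - 3)*(l - 1)*(l)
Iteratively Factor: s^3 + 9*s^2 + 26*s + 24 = (s + 3)*(s^2 + 6*s + 8) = (s + 2)*(s + 3)*(s + 4)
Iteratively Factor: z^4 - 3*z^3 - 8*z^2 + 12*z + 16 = (z - 2)*(z^3 - z^2 - 10*z - 8) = (z - 4)*(z - 2)*(z^2 + 3*z + 2) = (z - 4)*(z - 2)*(z + 2)*(z + 1)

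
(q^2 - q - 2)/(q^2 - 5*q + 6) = (q + 1)/(q - 3)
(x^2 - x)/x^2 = (x - 1)/x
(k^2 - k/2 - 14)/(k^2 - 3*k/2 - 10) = (2*k + 7)/(2*k + 5)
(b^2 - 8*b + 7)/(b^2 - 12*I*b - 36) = (-b^2 + 8*b - 7)/(-b^2 + 12*I*b + 36)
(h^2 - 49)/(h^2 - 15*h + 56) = (h + 7)/(h - 8)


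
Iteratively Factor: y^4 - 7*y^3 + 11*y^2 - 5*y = (y - 1)*(y^3 - 6*y^2 + 5*y) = (y - 5)*(y - 1)*(y^2 - y) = y*(y - 5)*(y - 1)*(y - 1)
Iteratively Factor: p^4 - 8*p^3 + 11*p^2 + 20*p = (p)*(p^3 - 8*p^2 + 11*p + 20) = p*(p + 1)*(p^2 - 9*p + 20) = p*(p - 4)*(p + 1)*(p - 5)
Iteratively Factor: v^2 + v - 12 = (v - 3)*(v + 4)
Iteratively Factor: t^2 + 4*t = (t + 4)*(t)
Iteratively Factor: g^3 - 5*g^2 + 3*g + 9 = (g - 3)*(g^2 - 2*g - 3) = (g - 3)*(g + 1)*(g - 3)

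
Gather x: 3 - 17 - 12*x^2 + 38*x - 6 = -12*x^2 + 38*x - 20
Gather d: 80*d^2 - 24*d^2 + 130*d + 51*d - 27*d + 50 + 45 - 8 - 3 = 56*d^2 + 154*d + 84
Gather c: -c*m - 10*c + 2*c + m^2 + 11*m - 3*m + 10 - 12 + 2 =c*(-m - 8) + m^2 + 8*m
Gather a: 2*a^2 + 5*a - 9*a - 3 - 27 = 2*a^2 - 4*a - 30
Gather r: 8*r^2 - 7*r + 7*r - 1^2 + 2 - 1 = 8*r^2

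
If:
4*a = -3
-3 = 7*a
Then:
No Solution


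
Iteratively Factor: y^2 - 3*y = (y - 3)*(y)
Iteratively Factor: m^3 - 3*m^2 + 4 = (m - 2)*(m^2 - m - 2) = (m - 2)*(m + 1)*(m - 2)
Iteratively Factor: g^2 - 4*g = (g)*(g - 4)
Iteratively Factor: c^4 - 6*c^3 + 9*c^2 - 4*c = (c - 4)*(c^3 - 2*c^2 + c) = c*(c - 4)*(c^2 - 2*c + 1) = c*(c - 4)*(c - 1)*(c - 1)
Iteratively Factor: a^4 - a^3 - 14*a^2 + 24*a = (a - 2)*(a^3 + a^2 - 12*a) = a*(a - 2)*(a^2 + a - 12) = a*(a - 2)*(a + 4)*(a - 3)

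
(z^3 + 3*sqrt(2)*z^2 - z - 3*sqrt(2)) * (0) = 0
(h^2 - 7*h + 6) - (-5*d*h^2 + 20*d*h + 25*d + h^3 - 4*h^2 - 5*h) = 5*d*h^2 - 20*d*h - 25*d - h^3 + 5*h^2 - 2*h + 6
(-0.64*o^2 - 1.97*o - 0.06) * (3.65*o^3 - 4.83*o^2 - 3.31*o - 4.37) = -2.336*o^5 - 4.0993*o^4 + 11.4145*o^3 + 9.6073*o^2 + 8.8075*o + 0.2622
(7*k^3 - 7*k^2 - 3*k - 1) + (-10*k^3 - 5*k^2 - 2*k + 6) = -3*k^3 - 12*k^2 - 5*k + 5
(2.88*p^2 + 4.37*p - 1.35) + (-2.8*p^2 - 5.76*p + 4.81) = 0.0800000000000001*p^2 - 1.39*p + 3.46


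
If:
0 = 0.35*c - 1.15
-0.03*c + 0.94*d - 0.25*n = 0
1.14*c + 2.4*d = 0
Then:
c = 3.29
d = -1.56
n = -6.26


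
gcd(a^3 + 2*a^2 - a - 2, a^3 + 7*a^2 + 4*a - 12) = a^2 + a - 2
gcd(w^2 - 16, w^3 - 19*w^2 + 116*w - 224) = w - 4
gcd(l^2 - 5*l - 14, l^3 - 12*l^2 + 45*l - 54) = 1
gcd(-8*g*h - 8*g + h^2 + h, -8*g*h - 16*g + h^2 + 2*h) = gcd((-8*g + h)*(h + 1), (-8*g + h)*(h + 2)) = 8*g - h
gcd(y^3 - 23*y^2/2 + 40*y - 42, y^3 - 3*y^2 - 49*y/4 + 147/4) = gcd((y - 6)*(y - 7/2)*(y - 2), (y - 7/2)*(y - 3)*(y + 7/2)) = y - 7/2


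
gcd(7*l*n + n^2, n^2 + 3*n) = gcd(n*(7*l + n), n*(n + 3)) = n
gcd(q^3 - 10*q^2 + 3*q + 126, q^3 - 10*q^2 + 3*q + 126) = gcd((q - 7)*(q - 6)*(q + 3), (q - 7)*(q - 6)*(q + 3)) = q^3 - 10*q^2 + 3*q + 126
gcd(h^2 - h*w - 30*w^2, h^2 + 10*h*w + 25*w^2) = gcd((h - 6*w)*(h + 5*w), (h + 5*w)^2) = h + 5*w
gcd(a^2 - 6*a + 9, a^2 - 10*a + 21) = a - 3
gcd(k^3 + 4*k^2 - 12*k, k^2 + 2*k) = k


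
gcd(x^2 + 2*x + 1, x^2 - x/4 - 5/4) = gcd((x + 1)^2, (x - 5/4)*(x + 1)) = x + 1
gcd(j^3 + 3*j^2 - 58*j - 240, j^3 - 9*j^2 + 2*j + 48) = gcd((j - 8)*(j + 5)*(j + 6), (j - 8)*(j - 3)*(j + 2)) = j - 8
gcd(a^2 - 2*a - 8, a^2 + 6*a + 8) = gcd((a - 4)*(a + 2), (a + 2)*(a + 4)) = a + 2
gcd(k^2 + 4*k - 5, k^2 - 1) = k - 1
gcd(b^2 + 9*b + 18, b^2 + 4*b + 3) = b + 3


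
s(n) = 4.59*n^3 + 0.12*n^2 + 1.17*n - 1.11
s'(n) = 13.77*n^2 + 0.24*n + 1.17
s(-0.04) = -1.16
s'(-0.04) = 1.18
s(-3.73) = -242.00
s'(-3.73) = 191.86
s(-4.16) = -334.34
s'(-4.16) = 238.47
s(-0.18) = -1.34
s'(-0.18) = 1.57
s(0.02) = -1.09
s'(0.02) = 1.18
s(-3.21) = -155.45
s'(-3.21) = 142.29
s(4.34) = 381.44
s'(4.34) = 261.58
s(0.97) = 4.33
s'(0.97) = 14.36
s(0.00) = -1.11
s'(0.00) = 1.17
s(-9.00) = -3348.03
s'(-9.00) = 1114.38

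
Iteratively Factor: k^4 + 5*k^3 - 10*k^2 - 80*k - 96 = (k + 4)*(k^3 + k^2 - 14*k - 24) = (k + 3)*(k + 4)*(k^2 - 2*k - 8) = (k + 2)*(k + 3)*(k + 4)*(k - 4)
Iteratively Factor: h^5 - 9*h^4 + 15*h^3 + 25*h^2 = (h)*(h^4 - 9*h^3 + 15*h^2 + 25*h) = h*(h - 5)*(h^3 - 4*h^2 - 5*h) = h^2*(h - 5)*(h^2 - 4*h - 5) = h^2*(h - 5)*(h + 1)*(h - 5)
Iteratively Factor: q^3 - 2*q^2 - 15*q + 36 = (q + 4)*(q^2 - 6*q + 9) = (q - 3)*(q + 4)*(q - 3)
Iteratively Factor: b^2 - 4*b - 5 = (b + 1)*(b - 5)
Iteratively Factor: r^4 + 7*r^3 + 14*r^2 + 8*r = (r + 1)*(r^3 + 6*r^2 + 8*r) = r*(r + 1)*(r^2 + 6*r + 8) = r*(r + 1)*(r + 4)*(r + 2)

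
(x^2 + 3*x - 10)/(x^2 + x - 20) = (x - 2)/(x - 4)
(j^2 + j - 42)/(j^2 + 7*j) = (j - 6)/j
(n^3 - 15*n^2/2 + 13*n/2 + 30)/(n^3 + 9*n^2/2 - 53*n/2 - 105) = (2*n^2 - 5*n - 12)/(2*n^2 + 19*n + 42)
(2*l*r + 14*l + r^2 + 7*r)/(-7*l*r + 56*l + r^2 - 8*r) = (2*l*r + 14*l + r^2 + 7*r)/(-7*l*r + 56*l + r^2 - 8*r)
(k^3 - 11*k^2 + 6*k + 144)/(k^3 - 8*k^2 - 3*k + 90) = (k - 8)/(k - 5)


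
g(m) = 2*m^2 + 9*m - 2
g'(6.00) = 33.00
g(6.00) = 124.00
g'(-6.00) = -15.00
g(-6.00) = 16.00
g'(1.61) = 15.44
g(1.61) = 17.67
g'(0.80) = 12.20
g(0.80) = 6.48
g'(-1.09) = 4.64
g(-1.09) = -9.43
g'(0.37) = 10.48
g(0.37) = 1.60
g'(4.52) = 27.08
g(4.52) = 79.54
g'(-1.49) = 3.04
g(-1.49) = -10.97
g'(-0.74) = 6.04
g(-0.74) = -7.56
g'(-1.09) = 4.64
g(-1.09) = -9.43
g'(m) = 4*m + 9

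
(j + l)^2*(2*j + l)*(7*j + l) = 14*j^4 + 37*j^3*l + 33*j^2*l^2 + 11*j*l^3 + l^4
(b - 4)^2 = b^2 - 8*b + 16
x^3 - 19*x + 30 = (x - 3)*(x - 2)*(x + 5)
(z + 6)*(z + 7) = z^2 + 13*z + 42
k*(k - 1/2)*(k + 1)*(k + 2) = k^4 + 5*k^3/2 + k^2/2 - k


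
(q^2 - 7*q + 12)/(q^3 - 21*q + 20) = (q - 3)/(q^2 + 4*q - 5)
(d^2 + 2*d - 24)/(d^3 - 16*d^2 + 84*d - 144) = (d + 6)/(d^2 - 12*d + 36)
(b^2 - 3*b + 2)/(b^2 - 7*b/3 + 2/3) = 3*(b - 1)/(3*b - 1)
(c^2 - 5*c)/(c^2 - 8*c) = (c - 5)/(c - 8)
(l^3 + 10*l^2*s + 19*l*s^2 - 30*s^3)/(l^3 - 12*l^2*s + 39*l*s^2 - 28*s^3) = (l^2 + 11*l*s + 30*s^2)/(l^2 - 11*l*s + 28*s^2)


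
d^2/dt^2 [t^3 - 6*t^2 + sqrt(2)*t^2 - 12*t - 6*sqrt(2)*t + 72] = 6*t - 12 + 2*sqrt(2)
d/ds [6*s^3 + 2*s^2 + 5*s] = 18*s^2 + 4*s + 5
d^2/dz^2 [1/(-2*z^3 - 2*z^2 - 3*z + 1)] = 2*(2*(3*z + 1)*(2*z^3 + 2*z^2 + 3*z - 1) - (6*z^2 + 4*z + 3)^2)/(2*z^3 + 2*z^2 + 3*z - 1)^3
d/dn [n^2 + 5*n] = 2*n + 5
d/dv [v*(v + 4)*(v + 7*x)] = 3*v^2 + 14*v*x + 8*v + 28*x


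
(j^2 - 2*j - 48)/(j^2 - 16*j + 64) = (j + 6)/(j - 8)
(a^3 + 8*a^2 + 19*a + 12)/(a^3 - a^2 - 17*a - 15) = (a + 4)/(a - 5)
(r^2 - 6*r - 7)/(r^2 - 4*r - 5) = (r - 7)/(r - 5)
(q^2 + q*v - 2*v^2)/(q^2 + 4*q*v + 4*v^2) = (q - v)/(q + 2*v)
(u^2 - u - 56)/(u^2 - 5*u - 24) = (u + 7)/(u + 3)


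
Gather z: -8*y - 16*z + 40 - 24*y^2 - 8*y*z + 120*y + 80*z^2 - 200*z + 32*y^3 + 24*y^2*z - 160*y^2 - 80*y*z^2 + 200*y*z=32*y^3 - 184*y^2 + 112*y + z^2*(80 - 80*y) + z*(24*y^2 + 192*y - 216) + 40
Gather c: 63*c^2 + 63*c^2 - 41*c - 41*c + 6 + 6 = 126*c^2 - 82*c + 12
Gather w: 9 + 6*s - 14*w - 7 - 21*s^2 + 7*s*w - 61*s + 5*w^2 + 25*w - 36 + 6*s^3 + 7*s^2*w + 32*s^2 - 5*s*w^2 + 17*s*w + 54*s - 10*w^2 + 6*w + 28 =6*s^3 + 11*s^2 - s + w^2*(-5*s - 5) + w*(7*s^2 + 24*s + 17) - 6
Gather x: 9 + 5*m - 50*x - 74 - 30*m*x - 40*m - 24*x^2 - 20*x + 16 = -35*m - 24*x^2 + x*(-30*m - 70) - 49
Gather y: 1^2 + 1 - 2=0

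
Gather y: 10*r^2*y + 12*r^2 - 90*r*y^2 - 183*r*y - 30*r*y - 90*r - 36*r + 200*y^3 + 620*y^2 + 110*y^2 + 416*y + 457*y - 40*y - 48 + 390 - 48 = 12*r^2 - 126*r + 200*y^3 + y^2*(730 - 90*r) + y*(10*r^2 - 213*r + 833) + 294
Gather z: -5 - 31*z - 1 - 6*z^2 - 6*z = -6*z^2 - 37*z - 6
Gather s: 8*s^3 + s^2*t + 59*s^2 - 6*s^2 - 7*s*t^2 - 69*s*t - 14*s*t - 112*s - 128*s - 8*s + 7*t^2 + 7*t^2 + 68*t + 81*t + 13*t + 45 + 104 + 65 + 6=8*s^3 + s^2*(t + 53) + s*(-7*t^2 - 83*t - 248) + 14*t^2 + 162*t + 220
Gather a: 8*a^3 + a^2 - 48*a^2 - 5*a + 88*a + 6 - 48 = 8*a^3 - 47*a^2 + 83*a - 42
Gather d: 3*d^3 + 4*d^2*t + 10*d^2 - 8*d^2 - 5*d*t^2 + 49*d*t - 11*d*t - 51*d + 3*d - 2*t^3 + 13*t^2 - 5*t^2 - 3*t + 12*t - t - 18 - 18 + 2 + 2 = 3*d^3 + d^2*(4*t + 2) + d*(-5*t^2 + 38*t - 48) - 2*t^3 + 8*t^2 + 8*t - 32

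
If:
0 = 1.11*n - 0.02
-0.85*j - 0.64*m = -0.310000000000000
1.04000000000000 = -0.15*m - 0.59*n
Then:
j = 5.64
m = -7.00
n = 0.02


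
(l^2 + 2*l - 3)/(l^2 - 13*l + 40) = (l^2 + 2*l - 3)/(l^2 - 13*l + 40)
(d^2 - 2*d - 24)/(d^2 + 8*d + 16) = (d - 6)/(d + 4)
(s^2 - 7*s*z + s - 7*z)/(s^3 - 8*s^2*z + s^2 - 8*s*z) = (-s + 7*z)/(s*(-s + 8*z))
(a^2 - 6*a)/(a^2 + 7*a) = (a - 6)/(a + 7)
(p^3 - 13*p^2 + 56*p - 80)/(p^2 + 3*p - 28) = (p^2 - 9*p + 20)/(p + 7)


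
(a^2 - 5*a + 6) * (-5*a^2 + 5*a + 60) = -5*a^4 + 30*a^3 + 5*a^2 - 270*a + 360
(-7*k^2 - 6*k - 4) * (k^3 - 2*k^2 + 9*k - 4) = -7*k^5 + 8*k^4 - 55*k^3 - 18*k^2 - 12*k + 16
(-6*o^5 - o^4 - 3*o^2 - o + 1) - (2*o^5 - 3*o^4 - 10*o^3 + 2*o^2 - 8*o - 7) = -8*o^5 + 2*o^4 + 10*o^3 - 5*o^2 + 7*o + 8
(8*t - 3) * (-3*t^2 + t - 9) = -24*t^3 + 17*t^2 - 75*t + 27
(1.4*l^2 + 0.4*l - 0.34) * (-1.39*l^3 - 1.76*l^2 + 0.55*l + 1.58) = -1.946*l^5 - 3.02*l^4 + 0.5386*l^3 + 3.0304*l^2 + 0.445*l - 0.5372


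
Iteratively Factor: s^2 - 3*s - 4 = (s - 4)*(s + 1)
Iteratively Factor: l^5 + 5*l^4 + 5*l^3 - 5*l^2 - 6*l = (l + 3)*(l^4 + 2*l^3 - l^2 - 2*l) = (l + 1)*(l + 3)*(l^3 + l^2 - 2*l) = (l - 1)*(l + 1)*(l + 3)*(l^2 + 2*l) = (l - 1)*(l + 1)*(l + 2)*(l + 3)*(l)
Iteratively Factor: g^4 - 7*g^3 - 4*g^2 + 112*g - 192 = (g - 4)*(g^3 - 3*g^2 - 16*g + 48) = (g - 4)*(g - 3)*(g^2 - 16) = (g - 4)*(g - 3)*(g + 4)*(g - 4)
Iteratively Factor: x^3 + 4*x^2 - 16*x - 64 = (x + 4)*(x^2 - 16) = (x - 4)*(x + 4)*(x + 4)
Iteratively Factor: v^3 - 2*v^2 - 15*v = (v + 3)*(v^2 - 5*v) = (v - 5)*(v + 3)*(v)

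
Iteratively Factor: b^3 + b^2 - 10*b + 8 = (b - 2)*(b^2 + 3*b - 4) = (b - 2)*(b - 1)*(b + 4)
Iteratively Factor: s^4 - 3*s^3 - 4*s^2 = (s)*(s^3 - 3*s^2 - 4*s) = s*(s + 1)*(s^2 - 4*s) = s*(s - 4)*(s + 1)*(s)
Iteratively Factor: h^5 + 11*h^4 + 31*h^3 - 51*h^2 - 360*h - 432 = (h + 3)*(h^4 + 8*h^3 + 7*h^2 - 72*h - 144) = (h + 3)*(h + 4)*(h^3 + 4*h^2 - 9*h - 36) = (h + 3)^2*(h + 4)*(h^2 + h - 12) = (h - 3)*(h + 3)^2*(h + 4)*(h + 4)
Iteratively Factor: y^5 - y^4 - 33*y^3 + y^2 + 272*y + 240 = (y - 5)*(y^4 + 4*y^3 - 13*y^2 - 64*y - 48) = (y - 5)*(y + 1)*(y^3 + 3*y^2 - 16*y - 48) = (y - 5)*(y - 4)*(y + 1)*(y^2 + 7*y + 12) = (y - 5)*(y - 4)*(y + 1)*(y + 4)*(y + 3)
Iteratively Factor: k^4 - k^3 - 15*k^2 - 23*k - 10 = (k + 1)*(k^3 - 2*k^2 - 13*k - 10) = (k + 1)*(k + 2)*(k^2 - 4*k - 5) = (k - 5)*(k + 1)*(k + 2)*(k + 1)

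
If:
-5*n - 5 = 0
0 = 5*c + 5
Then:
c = -1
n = -1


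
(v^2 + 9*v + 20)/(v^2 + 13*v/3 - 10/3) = 3*(v + 4)/(3*v - 2)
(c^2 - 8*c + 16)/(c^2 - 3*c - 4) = (c - 4)/(c + 1)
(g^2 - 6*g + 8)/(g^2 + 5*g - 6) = (g^2 - 6*g + 8)/(g^2 + 5*g - 6)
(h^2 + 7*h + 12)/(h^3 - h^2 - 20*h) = (h + 3)/(h*(h - 5))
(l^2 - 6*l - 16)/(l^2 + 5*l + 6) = (l - 8)/(l + 3)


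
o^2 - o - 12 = (o - 4)*(o + 3)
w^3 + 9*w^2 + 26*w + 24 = (w + 2)*(w + 3)*(w + 4)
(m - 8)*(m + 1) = m^2 - 7*m - 8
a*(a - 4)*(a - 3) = a^3 - 7*a^2 + 12*a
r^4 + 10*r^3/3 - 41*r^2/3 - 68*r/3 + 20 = (r - 3)*(r - 2/3)*(r + 2)*(r + 5)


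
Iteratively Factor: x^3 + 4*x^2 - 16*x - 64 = (x + 4)*(x^2 - 16) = (x + 4)^2*(x - 4)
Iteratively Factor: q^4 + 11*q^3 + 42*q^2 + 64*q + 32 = (q + 1)*(q^3 + 10*q^2 + 32*q + 32) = (q + 1)*(q + 4)*(q^2 + 6*q + 8) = (q + 1)*(q + 4)^2*(q + 2)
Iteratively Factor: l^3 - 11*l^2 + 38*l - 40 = (l - 5)*(l^2 - 6*l + 8) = (l - 5)*(l - 2)*(l - 4)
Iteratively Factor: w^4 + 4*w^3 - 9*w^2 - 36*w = (w + 4)*(w^3 - 9*w) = (w + 3)*(w + 4)*(w^2 - 3*w) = w*(w + 3)*(w + 4)*(w - 3)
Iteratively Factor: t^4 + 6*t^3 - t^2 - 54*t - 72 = (t + 4)*(t^3 + 2*t^2 - 9*t - 18) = (t + 3)*(t + 4)*(t^2 - t - 6) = (t + 2)*(t + 3)*(t + 4)*(t - 3)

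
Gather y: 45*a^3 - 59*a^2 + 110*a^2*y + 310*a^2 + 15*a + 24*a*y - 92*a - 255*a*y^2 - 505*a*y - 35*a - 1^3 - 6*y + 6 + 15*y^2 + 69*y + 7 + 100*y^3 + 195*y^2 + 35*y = 45*a^3 + 251*a^2 - 112*a + 100*y^3 + y^2*(210 - 255*a) + y*(110*a^2 - 481*a + 98) + 12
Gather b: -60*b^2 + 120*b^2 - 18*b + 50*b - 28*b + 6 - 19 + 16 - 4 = 60*b^2 + 4*b - 1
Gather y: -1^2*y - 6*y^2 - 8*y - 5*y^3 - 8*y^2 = -5*y^3 - 14*y^2 - 9*y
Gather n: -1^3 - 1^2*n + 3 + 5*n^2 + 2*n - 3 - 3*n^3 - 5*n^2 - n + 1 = -3*n^3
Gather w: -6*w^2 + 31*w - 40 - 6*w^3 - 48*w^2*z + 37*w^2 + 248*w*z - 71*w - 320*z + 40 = -6*w^3 + w^2*(31 - 48*z) + w*(248*z - 40) - 320*z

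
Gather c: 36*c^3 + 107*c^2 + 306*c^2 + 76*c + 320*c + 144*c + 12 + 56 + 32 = 36*c^3 + 413*c^2 + 540*c + 100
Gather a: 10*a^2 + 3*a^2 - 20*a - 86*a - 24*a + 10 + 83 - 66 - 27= 13*a^2 - 130*a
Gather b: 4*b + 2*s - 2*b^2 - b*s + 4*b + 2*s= -2*b^2 + b*(8 - s) + 4*s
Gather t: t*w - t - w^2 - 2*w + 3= t*(w - 1) - w^2 - 2*w + 3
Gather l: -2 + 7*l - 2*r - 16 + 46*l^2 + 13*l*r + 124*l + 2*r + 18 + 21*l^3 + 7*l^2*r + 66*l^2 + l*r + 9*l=21*l^3 + l^2*(7*r + 112) + l*(14*r + 140)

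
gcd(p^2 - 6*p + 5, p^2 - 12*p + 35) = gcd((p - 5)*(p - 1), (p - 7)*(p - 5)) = p - 5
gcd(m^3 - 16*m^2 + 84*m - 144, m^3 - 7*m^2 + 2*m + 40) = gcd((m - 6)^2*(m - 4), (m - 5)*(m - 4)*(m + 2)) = m - 4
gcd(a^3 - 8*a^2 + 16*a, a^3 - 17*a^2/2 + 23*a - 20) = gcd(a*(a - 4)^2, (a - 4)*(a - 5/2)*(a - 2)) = a - 4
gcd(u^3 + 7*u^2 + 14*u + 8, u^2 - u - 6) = u + 2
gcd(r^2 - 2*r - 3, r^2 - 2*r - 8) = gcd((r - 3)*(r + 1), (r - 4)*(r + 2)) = 1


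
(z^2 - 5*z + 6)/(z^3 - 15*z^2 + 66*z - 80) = (z - 3)/(z^2 - 13*z + 40)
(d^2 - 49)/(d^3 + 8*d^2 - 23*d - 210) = (d - 7)/(d^2 + d - 30)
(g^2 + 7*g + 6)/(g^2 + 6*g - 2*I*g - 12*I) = (g + 1)/(g - 2*I)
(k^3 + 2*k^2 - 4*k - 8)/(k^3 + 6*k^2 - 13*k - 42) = (k^2 - 4)/(k^2 + 4*k - 21)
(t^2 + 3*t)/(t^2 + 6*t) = (t + 3)/(t + 6)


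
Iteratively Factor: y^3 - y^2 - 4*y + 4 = (y - 2)*(y^2 + y - 2) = (y - 2)*(y + 2)*(y - 1)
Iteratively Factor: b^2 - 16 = (b - 4)*(b + 4)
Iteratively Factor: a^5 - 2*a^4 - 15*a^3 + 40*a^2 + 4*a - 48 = (a + 1)*(a^4 - 3*a^3 - 12*a^2 + 52*a - 48) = (a - 2)*(a + 1)*(a^3 - a^2 - 14*a + 24) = (a - 2)^2*(a + 1)*(a^2 + a - 12) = (a - 2)^2*(a + 1)*(a + 4)*(a - 3)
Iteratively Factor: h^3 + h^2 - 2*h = (h - 1)*(h^2 + 2*h) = h*(h - 1)*(h + 2)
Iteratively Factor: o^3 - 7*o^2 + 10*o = (o)*(o^2 - 7*o + 10) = o*(o - 2)*(o - 5)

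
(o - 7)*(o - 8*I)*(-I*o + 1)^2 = -o^4 + 7*o^3 + 6*I*o^3 - 15*o^2 - 42*I*o^2 + 105*o - 8*I*o + 56*I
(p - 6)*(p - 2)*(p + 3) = p^3 - 5*p^2 - 12*p + 36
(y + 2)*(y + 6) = y^2 + 8*y + 12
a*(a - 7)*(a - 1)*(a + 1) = a^4 - 7*a^3 - a^2 + 7*a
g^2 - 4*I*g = g*(g - 4*I)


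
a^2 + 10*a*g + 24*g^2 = (a + 4*g)*(a + 6*g)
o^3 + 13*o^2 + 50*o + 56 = (o + 2)*(o + 4)*(o + 7)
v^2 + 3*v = v*(v + 3)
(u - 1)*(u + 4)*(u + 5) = u^3 + 8*u^2 + 11*u - 20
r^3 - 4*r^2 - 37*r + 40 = (r - 8)*(r - 1)*(r + 5)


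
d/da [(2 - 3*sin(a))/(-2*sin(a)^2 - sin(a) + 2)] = (-6*sin(a)^2 + 8*sin(a) - 4)*cos(a)/(sin(a) - cos(2*a) - 1)^2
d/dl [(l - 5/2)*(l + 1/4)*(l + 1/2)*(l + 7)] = 4*l^3 + 63*l^2/4 - 28*l - 201/16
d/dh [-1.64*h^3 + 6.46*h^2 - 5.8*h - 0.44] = -4.92*h^2 + 12.92*h - 5.8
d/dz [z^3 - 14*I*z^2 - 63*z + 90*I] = 3*z^2 - 28*I*z - 63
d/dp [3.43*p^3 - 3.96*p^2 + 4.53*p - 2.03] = 10.29*p^2 - 7.92*p + 4.53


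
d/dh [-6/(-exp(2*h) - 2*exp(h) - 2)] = -12*(exp(h) + 1)*exp(h)/(exp(2*h) + 2*exp(h) + 2)^2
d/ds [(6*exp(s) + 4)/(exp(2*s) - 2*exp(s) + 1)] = (-6*exp(s) - 14)*exp(s)/(exp(3*s) - 3*exp(2*s) + 3*exp(s) - 1)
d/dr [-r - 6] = -1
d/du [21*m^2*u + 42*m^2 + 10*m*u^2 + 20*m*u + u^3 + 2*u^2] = 21*m^2 + 20*m*u + 20*m + 3*u^2 + 4*u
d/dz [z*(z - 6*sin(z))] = -6*z*cos(z) + 2*z - 6*sin(z)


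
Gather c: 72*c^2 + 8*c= 72*c^2 + 8*c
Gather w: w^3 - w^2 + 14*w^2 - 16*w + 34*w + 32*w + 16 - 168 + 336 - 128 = w^3 + 13*w^2 + 50*w + 56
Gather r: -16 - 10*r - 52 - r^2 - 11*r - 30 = -r^2 - 21*r - 98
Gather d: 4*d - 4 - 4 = 4*d - 8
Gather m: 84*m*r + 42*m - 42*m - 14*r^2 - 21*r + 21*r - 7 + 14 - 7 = 84*m*r - 14*r^2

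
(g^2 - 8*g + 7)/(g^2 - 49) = (g - 1)/(g + 7)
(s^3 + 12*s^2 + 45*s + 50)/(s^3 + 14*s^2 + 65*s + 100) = (s + 2)/(s + 4)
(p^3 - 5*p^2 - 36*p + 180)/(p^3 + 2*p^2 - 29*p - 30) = (p - 6)/(p + 1)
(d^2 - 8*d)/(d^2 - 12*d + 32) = d/(d - 4)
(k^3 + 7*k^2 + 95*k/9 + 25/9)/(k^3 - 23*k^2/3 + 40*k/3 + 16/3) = (3*k^2 + 20*k + 25)/(3*(k^2 - 8*k + 16))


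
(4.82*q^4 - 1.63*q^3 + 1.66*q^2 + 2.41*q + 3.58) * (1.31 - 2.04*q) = -9.8328*q^5 + 9.6394*q^4 - 5.5217*q^3 - 2.7418*q^2 - 4.1461*q + 4.6898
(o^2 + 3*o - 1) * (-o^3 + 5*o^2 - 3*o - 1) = -o^5 + 2*o^4 + 13*o^3 - 15*o^2 + 1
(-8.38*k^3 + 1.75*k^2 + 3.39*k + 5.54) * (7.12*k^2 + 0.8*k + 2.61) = -59.6656*k^5 + 5.756*k^4 + 3.665*k^3 + 46.7243*k^2 + 13.2799*k + 14.4594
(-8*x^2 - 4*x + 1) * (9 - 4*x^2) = 32*x^4 + 16*x^3 - 76*x^2 - 36*x + 9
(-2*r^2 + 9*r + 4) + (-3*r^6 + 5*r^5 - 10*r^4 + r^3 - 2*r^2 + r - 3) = -3*r^6 + 5*r^5 - 10*r^4 + r^3 - 4*r^2 + 10*r + 1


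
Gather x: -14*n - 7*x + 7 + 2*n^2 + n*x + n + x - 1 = 2*n^2 - 13*n + x*(n - 6) + 6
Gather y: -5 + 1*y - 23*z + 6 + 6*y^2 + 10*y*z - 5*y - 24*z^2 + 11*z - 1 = 6*y^2 + y*(10*z - 4) - 24*z^2 - 12*z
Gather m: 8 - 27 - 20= -39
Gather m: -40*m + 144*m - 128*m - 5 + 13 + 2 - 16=-24*m - 6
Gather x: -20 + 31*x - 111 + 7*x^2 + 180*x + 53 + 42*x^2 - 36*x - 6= 49*x^2 + 175*x - 84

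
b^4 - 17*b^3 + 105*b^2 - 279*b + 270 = (b - 6)*(b - 5)*(b - 3)^2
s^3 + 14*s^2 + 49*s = s*(s + 7)^2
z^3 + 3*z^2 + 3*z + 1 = (z + 1)^3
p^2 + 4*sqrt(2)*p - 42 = (p - 3*sqrt(2))*(p + 7*sqrt(2))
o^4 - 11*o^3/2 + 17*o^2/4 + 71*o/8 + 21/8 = (o - 7/2)*(o - 3)*(o + 1/2)^2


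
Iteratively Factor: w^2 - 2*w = (w - 2)*(w)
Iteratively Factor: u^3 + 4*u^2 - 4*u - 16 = (u + 2)*(u^2 + 2*u - 8) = (u - 2)*(u + 2)*(u + 4)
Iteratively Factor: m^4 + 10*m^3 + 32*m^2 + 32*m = (m)*(m^3 + 10*m^2 + 32*m + 32) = m*(m + 4)*(m^2 + 6*m + 8) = m*(m + 2)*(m + 4)*(m + 4)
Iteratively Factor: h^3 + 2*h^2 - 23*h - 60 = (h + 4)*(h^2 - 2*h - 15) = (h - 5)*(h + 4)*(h + 3)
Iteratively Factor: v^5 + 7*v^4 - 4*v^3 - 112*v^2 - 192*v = (v)*(v^4 + 7*v^3 - 4*v^2 - 112*v - 192) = v*(v - 4)*(v^3 + 11*v^2 + 40*v + 48) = v*(v - 4)*(v + 4)*(v^2 + 7*v + 12) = v*(v - 4)*(v + 3)*(v + 4)*(v + 4)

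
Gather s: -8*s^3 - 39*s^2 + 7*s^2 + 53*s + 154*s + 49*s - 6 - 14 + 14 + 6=-8*s^3 - 32*s^2 + 256*s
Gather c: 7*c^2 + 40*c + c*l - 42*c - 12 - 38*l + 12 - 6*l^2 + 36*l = 7*c^2 + c*(l - 2) - 6*l^2 - 2*l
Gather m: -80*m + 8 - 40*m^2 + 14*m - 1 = -40*m^2 - 66*m + 7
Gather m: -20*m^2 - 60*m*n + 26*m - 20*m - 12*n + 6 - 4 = -20*m^2 + m*(6 - 60*n) - 12*n + 2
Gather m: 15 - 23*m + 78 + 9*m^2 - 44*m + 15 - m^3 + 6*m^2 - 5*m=-m^3 + 15*m^2 - 72*m + 108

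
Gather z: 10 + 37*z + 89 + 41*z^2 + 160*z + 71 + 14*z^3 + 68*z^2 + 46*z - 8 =14*z^3 + 109*z^2 + 243*z + 162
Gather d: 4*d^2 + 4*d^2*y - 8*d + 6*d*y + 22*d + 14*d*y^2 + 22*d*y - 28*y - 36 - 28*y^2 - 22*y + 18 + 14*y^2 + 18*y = d^2*(4*y + 4) + d*(14*y^2 + 28*y + 14) - 14*y^2 - 32*y - 18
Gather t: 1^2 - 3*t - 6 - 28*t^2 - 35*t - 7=-28*t^2 - 38*t - 12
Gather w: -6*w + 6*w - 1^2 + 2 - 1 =0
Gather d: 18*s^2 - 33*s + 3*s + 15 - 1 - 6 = 18*s^2 - 30*s + 8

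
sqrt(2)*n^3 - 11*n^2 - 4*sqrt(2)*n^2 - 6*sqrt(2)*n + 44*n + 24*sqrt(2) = (n - 4)*(n - 6*sqrt(2))*(sqrt(2)*n + 1)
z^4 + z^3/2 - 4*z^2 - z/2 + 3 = (z - 3/2)*(z - 1)*(z + 1)*(z + 2)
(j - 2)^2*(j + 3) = j^3 - j^2 - 8*j + 12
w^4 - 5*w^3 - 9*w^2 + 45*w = w*(w - 5)*(w - 3)*(w + 3)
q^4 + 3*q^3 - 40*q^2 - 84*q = q*(q - 6)*(q + 2)*(q + 7)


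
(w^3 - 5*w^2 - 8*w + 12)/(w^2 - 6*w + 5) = (w^2 - 4*w - 12)/(w - 5)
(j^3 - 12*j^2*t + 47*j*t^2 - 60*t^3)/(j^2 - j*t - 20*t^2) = (j^2 - 7*j*t + 12*t^2)/(j + 4*t)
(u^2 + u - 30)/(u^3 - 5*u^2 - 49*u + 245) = (u + 6)/(u^2 - 49)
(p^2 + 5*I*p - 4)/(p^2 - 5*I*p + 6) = (p + 4*I)/(p - 6*I)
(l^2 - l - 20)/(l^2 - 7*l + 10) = (l + 4)/(l - 2)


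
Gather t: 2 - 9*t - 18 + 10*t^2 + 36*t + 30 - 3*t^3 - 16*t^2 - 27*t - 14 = -3*t^3 - 6*t^2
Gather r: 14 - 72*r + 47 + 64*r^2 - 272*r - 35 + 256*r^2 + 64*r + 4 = 320*r^2 - 280*r + 30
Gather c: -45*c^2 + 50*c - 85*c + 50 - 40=-45*c^2 - 35*c + 10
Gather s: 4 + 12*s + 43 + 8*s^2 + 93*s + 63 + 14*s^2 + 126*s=22*s^2 + 231*s + 110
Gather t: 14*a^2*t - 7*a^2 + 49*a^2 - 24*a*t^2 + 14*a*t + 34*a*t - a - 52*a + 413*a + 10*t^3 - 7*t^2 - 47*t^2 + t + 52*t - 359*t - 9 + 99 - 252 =42*a^2 + 360*a + 10*t^3 + t^2*(-24*a - 54) + t*(14*a^2 + 48*a - 306) - 162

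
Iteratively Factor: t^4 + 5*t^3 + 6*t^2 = (t)*(t^3 + 5*t^2 + 6*t) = t*(t + 3)*(t^2 + 2*t) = t*(t + 2)*(t + 3)*(t)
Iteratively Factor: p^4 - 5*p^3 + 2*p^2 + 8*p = (p - 4)*(p^3 - p^2 - 2*p) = p*(p - 4)*(p^2 - p - 2) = p*(p - 4)*(p + 1)*(p - 2)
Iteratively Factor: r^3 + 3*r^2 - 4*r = (r + 4)*(r^2 - r) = (r - 1)*(r + 4)*(r)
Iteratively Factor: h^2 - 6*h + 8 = (h - 2)*(h - 4)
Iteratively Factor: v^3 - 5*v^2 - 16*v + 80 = (v - 4)*(v^2 - v - 20) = (v - 5)*(v - 4)*(v + 4)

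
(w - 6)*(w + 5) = w^2 - w - 30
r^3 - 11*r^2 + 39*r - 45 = (r - 5)*(r - 3)^2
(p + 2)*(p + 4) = p^2 + 6*p + 8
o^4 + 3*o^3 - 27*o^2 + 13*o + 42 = (o - 3)*(o - 2)*(o + 1)*(o + 7)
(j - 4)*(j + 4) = j^2 - 16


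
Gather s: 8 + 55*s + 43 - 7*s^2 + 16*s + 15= -7*s^2 + 71*s + 66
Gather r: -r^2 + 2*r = -r^2 + 2*r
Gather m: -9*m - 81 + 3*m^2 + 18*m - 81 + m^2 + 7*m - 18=4*m^2 + 16*m - 180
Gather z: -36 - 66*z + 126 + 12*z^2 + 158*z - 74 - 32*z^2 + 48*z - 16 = -20*z^2 + 140*z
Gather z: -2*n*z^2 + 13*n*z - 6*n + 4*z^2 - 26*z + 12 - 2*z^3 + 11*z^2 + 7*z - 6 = -6*n - 2*z^3 + z^2*(15 - 2*n) + z*(13*n - 19) + 6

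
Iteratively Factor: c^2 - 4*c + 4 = (c - 2)*(c - 2)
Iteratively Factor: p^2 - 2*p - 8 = (p - 4)*(p + 2)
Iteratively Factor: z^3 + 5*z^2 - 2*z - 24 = (z - 2)*(z^2 + 7*z + 12) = (z - 2)*(z + 4)*(z + 3)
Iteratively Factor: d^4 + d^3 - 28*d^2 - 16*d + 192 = (d + 4)*(d^3 - 3*d^2 - 16*d + 48) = (d + 4)^2*(d^2 - 7*d + 12) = (d - 3)*(d + 4)^2*(d - 4)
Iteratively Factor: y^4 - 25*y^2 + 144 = (y - 3)*(y^3 + 3*y^2 - 16*y - 48) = (y - 3)*(y + 3)*(y^2 - 16) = (y - 4)*(y - 3)*(y + 3)*(y + 4)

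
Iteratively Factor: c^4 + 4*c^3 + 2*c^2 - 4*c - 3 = (c + 1)*(c^3 + 3*c^2 - c - 3) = (c + 1)^2*(c^2 + 2*c - 3) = (c + 1)^2*(c + 3)*(c - 1)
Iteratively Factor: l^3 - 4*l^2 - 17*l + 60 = (l - 5)*(l^2 + l - 12) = (l - 5)*(l + 4)*(l - 3)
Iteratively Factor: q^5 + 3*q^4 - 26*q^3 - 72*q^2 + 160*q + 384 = (q + 4)*(q^4 - q^3 - 22*q^2 + 16*q + 96) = (q - 3)*(q + 4)*(q^3 + 2*q^2 - 16*q - 32) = (q - 3)*(q + 2)*(q + 4)*(q^2 - 16) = (q - 4)*(q - 3)*(q + 2)*(q + 4)*(q + 4)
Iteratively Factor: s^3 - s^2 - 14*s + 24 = (s - 3)*(s^2 + 2*s - 8) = (s - 3)*(s + 4)*(s - 2)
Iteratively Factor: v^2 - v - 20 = (v - 5)*(v + 4)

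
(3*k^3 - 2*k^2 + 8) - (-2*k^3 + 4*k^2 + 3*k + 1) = 5*k^3 - 6*k^2 - 3*k + 7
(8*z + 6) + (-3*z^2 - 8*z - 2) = 4 - 3*z^2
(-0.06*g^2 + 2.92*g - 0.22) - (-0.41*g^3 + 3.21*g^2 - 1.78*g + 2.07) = 0.41*g^3 - 3.27*g^2 + 4.7*g - 2.29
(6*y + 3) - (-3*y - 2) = 9*y + 5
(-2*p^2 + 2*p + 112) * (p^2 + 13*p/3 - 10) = -2*p^4 - 20*p^3/3 + 422*p^2/3 + 1396*p/3 - 1120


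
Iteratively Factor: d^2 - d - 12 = (d + 3)*(d - 4)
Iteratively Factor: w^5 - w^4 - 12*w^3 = (w)*(w^4 - w^3 - 12*w^2) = w^2*(w^3 - w^2 - 12*w) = w^2*(w + 3)*(w^2 - 4*w) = w^3*(w + 3)*(w - 4)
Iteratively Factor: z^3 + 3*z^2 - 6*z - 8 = (z + 1)*(z^2 + 2*z - 8) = (z - 2)*(z + 1)*(z + 4)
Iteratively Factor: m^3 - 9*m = (m - 3)*(m^2 + 3*m) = m*(m - 3)*(m + 3)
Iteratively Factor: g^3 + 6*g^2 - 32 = (g + 4)*(g^2 + 2*g - 8) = (g + 4)^2*(g - 2)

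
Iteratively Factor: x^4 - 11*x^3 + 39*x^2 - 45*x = (x)*(x^3 - 11*x^2 + 39*x - 45) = x*(x - 3)*(x^2 - 8*x + 15) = x*(x - 3)^2*(x - 5)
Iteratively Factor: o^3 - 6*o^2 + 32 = (o - 4)*(o^2 - 2*o - 8) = (o - 4)^2*(o + 2)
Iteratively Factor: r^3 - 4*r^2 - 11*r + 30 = (r - 2)*(r^2 - 2*r - 15) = (r - 2)*(r + 3)*(r - 5)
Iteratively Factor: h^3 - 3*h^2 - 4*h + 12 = (h + 2)*(h^2 - 5*h + 6) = (h - 3)*(h + 2)*(h - 2)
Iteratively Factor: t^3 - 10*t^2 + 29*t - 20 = (t - 1)*(t^2 - 9*t + 20) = (t - 4)*(t - 1)*(t - 5)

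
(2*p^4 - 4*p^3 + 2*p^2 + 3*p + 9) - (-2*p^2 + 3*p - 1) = 2*p^4 - 4*p^3 + 4*p^2 + 10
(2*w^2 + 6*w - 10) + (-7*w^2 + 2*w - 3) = -5*w^2 + 8*w - 13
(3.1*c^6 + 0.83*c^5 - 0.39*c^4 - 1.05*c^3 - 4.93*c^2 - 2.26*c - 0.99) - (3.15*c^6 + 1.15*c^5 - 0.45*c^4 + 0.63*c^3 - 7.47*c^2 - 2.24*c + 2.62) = -0.0499999999999998*c^6 - 0.32*c^5 + 0.06*c^4 - 1.68*c^3 + 2.54*c^2 - 0.0199999999999996*c - 3.61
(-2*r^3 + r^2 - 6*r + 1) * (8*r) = -16*r^4 + 8*r^3 - 48*r^2 + 8*r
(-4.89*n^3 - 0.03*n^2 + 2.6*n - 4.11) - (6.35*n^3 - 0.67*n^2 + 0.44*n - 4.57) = -11.24*n^3 + 0.64*n^2 + 2.16*n + 0.46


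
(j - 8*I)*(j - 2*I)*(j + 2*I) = j^3 - 8*I*j^2 + 4*j - 32*I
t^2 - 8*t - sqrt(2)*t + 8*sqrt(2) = (t - 8)*(t - sqrt(2))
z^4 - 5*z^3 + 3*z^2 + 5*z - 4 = (z - 4)*(z - 1)^2*(z + 1)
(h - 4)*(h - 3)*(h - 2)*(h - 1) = h^4 - 10*h^3 + 35*h^2 - 50*h + 24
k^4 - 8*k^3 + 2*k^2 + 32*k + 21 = (k - 7)*(k - 3)*(k + 1)^2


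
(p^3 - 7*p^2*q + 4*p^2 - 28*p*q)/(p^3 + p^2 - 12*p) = (p - 7*q)/(p - 3)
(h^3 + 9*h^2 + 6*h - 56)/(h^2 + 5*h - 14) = h + 4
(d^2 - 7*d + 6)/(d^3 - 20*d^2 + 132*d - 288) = (d - 1)/(d^2 - 14*d + 48)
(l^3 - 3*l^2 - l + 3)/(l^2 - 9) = (l^2 - 1)/(l + 3)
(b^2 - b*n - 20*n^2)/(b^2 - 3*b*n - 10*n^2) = (b + 4*n)/(b + 2*n)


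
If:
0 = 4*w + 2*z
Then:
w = -z/2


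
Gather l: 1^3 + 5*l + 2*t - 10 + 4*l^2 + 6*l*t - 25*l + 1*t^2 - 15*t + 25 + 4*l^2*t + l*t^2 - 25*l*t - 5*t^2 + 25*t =l^2*(4*t + 4) + l*(t^2 - 19*t - 20) - 4*t^2 + 12*t + 16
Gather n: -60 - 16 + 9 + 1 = -66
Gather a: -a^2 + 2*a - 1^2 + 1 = -a^2 + 2*a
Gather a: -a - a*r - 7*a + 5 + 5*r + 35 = a*(-r - 8) + 5*r + 40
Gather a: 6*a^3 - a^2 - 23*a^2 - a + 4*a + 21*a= 6*a^3 - 24*a^2 + 24*a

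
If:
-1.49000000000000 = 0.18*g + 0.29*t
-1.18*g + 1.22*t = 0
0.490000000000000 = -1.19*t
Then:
No Solution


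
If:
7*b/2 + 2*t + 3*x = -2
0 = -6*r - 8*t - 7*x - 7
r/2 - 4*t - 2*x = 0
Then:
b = -53*x/98 - 1/2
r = -3*x/7 - 1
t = -31*x/56 - 1/8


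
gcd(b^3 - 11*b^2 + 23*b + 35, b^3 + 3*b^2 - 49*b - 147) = b - 7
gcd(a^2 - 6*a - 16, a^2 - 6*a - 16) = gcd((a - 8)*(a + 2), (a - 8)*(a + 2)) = a^2 - 6*a - 16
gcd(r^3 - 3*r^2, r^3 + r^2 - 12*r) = r^2 - 3*r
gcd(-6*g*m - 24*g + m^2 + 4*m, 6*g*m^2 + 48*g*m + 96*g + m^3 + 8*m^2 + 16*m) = m + 4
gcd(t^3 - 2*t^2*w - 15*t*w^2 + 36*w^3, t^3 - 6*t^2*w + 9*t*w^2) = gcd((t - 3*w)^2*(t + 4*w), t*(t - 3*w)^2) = t^2 - 6*t*w + 9*w^2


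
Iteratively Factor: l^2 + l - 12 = (l + 4)*(l - 3)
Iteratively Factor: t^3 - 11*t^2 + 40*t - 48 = (t - 4)*(t^2 - 7*t + 12) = (t - 4)*(t - 3)*(t - 4)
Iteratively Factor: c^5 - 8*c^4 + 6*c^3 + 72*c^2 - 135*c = (c + 3)*(c^4 - 11*c^3 + 39*c^2 - 45*c) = (c - 3)*(c + 3)*(c^3 - 8*c^2 + 15*c) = c*(c - 3)*(c + 3)*(c^2 - 8*c + 15) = c*(c - 5)*(c - 3)*(c + 3)*(c - 3)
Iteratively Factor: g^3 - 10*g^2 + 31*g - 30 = (g - 2)*(g^2 - 8*g + 15) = (g - 5)*(g - 2)*(g - 3)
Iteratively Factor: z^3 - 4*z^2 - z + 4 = (z - 1)*(z^2 - 3*z - 4) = (z - 1)*(z + 1)*(z - 4)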